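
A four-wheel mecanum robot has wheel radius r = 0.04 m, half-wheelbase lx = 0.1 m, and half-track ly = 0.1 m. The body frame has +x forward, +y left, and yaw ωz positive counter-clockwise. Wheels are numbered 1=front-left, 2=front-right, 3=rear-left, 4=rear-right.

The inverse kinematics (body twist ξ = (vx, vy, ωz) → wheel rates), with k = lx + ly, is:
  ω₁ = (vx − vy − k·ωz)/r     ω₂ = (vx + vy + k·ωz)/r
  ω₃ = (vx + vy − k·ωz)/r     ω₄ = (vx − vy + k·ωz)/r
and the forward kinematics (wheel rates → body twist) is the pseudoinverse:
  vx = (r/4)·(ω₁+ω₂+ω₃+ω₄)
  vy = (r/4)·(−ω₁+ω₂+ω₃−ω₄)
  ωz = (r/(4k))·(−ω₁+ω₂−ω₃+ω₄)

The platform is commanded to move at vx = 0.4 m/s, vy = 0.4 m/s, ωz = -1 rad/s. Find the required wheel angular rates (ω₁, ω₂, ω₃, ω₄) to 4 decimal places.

k = lx + ly = 0.1 + 0.1 = 0.2000;  k·ωz = 0.2000·-1 = -0.2000
ω₁ (FL) = (vx − vy − k·ωz)/r = 0.2000/0.04 = 5.0000
ω₂ (FR) = (vx + vy + k·ωz)/r = 0.6000/0.04 = 15.0000
ω₃ (RL) = (vx + vy − k·ωz)/r = 1.0000/0.04 = 25.0000
ω₄ (RR) = (vx − vy + k·ωz)/r = -0.2000/0.04 = -5.0000

(5.0000, 15.0000, 25.0000, -5.0000)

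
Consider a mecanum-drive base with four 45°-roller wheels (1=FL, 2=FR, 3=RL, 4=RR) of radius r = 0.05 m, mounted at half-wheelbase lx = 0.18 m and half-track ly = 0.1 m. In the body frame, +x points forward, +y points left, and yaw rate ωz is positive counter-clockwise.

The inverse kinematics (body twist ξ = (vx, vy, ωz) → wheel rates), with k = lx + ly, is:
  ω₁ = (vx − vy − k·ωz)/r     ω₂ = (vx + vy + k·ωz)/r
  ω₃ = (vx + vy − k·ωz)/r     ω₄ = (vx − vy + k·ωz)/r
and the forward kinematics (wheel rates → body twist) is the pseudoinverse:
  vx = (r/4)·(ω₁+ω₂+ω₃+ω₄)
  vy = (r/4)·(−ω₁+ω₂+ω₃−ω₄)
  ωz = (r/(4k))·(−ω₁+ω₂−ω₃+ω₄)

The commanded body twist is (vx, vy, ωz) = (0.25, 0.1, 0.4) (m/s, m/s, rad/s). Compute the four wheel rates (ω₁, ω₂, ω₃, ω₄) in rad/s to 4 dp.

k = lx + ly = 0.18 + 0.1 = 0.2800;  k·ωz = 0.2800·0.4 = 0.1120
ω₁ (FL) = (vx − vy − k·ωz)/r = 0.0380/0.05 = 0.7600
ω₂ (FR) = (vx + vy + k·ωz)/r = 0.4620/0.05 = 9.2400
ω₃ (RL) = (vx + vy − k·ωz)/r = 0.2380/0.05 = 4.7600
ω₄ (RR) = (vx − vy + k·ωz)/r = 0.2620/0.05 = 5.2400

(0.7600, 9.2400, 4.7600, 5.2400)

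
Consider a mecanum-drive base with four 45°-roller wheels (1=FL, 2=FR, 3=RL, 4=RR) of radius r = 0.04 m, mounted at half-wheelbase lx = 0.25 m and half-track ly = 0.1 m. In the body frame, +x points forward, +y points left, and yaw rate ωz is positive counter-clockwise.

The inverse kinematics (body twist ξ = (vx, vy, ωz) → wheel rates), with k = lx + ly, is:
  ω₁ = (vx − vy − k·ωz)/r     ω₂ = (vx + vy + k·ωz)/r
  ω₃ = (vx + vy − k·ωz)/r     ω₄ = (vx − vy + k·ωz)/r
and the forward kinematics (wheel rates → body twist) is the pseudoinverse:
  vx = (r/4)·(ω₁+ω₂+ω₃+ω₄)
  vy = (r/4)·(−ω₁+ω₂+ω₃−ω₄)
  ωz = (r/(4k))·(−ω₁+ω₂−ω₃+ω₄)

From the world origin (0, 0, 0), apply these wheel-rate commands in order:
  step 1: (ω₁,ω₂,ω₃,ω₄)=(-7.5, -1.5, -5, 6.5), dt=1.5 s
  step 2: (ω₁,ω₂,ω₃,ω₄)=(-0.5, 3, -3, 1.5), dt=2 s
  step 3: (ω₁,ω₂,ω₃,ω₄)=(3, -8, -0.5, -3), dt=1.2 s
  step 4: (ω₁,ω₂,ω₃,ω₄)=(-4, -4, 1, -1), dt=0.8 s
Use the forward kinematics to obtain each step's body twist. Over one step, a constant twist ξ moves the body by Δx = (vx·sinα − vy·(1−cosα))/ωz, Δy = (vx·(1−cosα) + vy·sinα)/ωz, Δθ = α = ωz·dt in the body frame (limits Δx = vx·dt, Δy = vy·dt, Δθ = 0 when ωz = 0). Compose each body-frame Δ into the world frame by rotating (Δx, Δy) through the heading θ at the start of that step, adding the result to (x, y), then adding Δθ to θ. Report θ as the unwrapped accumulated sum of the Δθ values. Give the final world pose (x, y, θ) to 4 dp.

(-0.0768, -0.2805, 0.6986)

step 1: ξ=(vx,vy,ωz)=(-0.0750, -0.0550, 0.5000), dt=1.5 → body Δ=(-0.0727, -0.1152, 0.7500) → world pose (-0.0727, -0.1152, 0.7500)
step 2: ξ=(vx,vy,ωz)=(0.0100, -0.0100, 0.2286), dt=2.0 → body Δ=(0.0238, -0.0148, 0.4571) → world pose (-0.0452, -0.1098, 1.2071)
step 3: ξ=(vx,vy,ωz)=(-0.0850, -0.0850, -0.3857), dt=1.2 → body Δ=(-0.1216, -0.0752, -0.4629) → world pose (-0.0182, -0.2502, 0.7443)
step 4: ξ=(vx,vy,ωz)=(-0.0800, 0.0200, -0.0571), dt=0.8 → body Δ=(-0.0636, 0.0175, -0.0457) → world pose (-0.0768, -0.2805, 0.6986)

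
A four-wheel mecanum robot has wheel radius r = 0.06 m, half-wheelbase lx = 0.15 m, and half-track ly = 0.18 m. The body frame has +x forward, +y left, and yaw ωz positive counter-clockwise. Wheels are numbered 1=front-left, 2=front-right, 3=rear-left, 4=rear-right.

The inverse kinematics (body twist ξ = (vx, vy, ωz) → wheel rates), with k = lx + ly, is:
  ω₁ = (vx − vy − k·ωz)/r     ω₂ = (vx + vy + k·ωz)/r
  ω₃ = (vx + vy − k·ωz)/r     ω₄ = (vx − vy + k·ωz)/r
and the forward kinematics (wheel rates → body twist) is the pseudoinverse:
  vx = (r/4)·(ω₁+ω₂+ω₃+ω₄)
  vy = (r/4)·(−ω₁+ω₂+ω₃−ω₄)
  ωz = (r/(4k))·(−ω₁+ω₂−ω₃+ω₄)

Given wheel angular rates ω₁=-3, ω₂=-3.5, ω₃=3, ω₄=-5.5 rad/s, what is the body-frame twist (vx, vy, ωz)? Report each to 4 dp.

(-0.1350, 0.1200, -0.4091)

k = lx + ly = 0.15 + 0.18 = 0.3300
ω₁+ω₂+ω₃+ω₄ = -9.0000  →  vx = (0.06/4)·-9.0000 = -0.1350
−ω₁+ω₂+ω₃−ω₄ = 8.0000  →  vy = (0.06/4)·8.0000 = 0.1200
−ω₁+ω₂−ω₃+ω₄ = -9.0000  →  ωz = (0.06/1.3200)·-9.0000 = -0.4091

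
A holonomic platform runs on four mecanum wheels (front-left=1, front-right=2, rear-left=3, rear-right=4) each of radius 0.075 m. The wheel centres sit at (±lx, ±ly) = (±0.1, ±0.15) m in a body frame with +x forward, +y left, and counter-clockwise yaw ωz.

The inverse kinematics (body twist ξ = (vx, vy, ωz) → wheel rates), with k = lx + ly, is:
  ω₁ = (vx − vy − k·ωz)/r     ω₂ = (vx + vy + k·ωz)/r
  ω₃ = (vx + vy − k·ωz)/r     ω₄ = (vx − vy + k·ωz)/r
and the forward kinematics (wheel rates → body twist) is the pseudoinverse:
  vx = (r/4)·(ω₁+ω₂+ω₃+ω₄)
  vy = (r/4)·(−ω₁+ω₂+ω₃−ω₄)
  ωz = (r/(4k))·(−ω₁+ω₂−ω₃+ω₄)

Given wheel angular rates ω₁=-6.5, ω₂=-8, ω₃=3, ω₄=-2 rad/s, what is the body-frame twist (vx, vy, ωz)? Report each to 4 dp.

(-0.2531, 0.0656, -0.4875)

k = lx + ly = 0.1 + 0.15 = 0.2500
ω₁+ω₂+ω₃+ω₄ = -13.5000  →  vx = (0.075/4)·-13.5000 = -0.2531
−ω₁+ω₂+ω₃−ω₄ = 3.5000  →  vy = (0.075/4)·3.5000 = 0.0656
−ω₁+ω₂−ω₃+ω₄ = -6.5000  →  ωz = (0.075/1.0000)·-6.5000 = -0.4875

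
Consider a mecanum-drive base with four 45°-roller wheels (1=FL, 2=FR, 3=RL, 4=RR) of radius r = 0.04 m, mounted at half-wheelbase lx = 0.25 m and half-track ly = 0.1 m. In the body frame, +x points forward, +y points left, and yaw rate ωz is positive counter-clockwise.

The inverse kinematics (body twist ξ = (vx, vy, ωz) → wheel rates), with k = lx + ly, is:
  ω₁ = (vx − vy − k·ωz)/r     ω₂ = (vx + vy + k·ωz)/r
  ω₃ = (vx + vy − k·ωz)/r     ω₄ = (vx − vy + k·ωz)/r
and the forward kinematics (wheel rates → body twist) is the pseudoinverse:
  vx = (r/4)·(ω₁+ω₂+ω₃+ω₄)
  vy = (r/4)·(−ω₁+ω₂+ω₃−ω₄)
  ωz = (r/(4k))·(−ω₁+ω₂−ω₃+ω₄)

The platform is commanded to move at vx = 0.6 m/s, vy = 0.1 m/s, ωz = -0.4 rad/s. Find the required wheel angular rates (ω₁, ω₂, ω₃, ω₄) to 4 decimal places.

(16.0000, 14.0000, 21.0000, 9.0000)

k = lx + ly = 0.25 + 0.1 = 0.3500;  k·ωz = 0.3500·-0.4 = -0.1400
ω₁ (FL) = (vx − vy − k·ωz)/r = 0.6400/0.04 = 16.0000
ω₂ (FR) = (vx + vy + k·ωz)/r = 0.5600/0.04 = 14.0000
ω₃ (RL) = (vx + vy − k·ωz)/r = 0.8400/0.04 = 21.0000
ω₄ (RR) = (vx − vy + k·ωz)/r = 0.3600/0.04 = 9.0000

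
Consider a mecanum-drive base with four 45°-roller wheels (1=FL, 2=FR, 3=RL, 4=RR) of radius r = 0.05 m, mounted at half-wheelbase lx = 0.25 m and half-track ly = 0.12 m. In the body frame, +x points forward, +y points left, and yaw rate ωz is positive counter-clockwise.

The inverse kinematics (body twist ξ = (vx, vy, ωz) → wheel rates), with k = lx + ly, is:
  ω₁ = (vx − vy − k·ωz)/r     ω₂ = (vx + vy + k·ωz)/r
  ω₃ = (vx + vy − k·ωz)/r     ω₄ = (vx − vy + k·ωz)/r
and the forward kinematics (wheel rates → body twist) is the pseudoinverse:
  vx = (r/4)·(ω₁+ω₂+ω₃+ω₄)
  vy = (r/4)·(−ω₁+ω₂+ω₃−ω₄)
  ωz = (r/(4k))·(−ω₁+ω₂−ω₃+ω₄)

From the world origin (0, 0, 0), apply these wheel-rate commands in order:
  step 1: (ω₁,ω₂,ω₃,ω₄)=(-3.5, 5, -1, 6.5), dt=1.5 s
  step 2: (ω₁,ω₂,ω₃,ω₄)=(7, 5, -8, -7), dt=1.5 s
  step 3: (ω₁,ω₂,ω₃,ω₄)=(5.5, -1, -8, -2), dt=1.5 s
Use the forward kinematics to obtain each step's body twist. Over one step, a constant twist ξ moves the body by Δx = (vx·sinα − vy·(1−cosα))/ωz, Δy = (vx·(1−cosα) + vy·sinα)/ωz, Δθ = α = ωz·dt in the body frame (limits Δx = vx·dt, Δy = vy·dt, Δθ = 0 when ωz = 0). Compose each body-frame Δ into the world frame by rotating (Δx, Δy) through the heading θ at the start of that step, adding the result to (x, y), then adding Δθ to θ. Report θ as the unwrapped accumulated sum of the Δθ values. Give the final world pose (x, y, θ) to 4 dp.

step 1: ξ=(vx,vy,ωz)=(0.0875, 0.0125, 0.5405), dt=1.5 → body Δ=(0.1101, 0.0671, 0.8108) → world pose (0.1101, 0.0671, 0.8108)
step 2: ξ=(vx,vy,ωz)=(-0.0375, -0.0375, -0.0338), dt=1.5 → body Δ=(-0.0577, -0.0548, -0.0507) → world pose (0.1101, -0.0124, 0.7601)
step 3: ξ=(vx,vy,ωz)=(-0.0688, -0.1562, -0.0169), dt=1.5 → body Δ=(-0.1061, -0.2330, -0.0253) → world pose (0.1938, -0.2544, 0.7348)

(0.1938, -0.2544, 0.7348)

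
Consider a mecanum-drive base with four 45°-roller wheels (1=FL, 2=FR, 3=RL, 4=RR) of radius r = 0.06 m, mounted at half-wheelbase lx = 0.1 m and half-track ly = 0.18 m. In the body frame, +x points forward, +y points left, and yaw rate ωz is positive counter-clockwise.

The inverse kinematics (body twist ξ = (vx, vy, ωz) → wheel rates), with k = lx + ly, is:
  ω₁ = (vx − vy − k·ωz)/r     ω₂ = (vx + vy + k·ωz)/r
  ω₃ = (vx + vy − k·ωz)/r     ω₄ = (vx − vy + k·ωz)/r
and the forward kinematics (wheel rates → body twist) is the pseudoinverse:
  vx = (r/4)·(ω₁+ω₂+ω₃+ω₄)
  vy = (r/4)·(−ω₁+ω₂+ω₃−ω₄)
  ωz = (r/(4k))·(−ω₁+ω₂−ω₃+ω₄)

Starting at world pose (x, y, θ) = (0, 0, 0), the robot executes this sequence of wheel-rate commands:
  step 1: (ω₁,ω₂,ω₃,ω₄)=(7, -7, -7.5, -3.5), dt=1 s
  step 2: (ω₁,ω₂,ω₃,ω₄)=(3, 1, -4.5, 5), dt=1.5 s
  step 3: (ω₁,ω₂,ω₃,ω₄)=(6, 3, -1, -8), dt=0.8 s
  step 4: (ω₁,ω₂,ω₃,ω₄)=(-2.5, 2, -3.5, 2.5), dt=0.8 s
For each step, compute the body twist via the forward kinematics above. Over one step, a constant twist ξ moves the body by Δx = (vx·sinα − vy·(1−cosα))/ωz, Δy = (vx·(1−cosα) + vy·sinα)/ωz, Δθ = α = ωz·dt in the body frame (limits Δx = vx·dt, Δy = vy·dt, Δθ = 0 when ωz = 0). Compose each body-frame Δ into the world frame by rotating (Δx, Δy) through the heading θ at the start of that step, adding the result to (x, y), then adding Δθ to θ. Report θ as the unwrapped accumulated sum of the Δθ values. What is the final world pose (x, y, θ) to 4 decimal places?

(-0.2031, -0.4533, 0.0884)

step 1: ξ=(vx,vy,ωz)=(-0.1650, -0.2700, -0.5357), dt=1.0 → body Δ=(-0.2278, -0.2141, -0.5357) → world pose (-0.2278, -0.2141, -0.5357)
step 2: ξ=(vx,vy,ωz)=(0.0675, -0.1725, 0.4018), dt=1.5 → body Δ=(0.1709, -0.2138, 0.6027) → world pose (-0.1900, -0.4852, 0.0670)
step 3: ξ=(vx,vy,ωz)=(0.0000, 0.0600, -0.5357), dt=0.8 → body Δ=(0.0101, 0.0465, -0.4286) → world pose (-0.1830, -0.4380, -0.3616)
step 4: ξ=(vx,vy,ωz)=(-0.0225, -0.0225, 0.5625), dt=0.8 → body Δ=(-0.0134, -0.0214, 0.4500) → world pose (-0.2031, -0.4533, 0.0884)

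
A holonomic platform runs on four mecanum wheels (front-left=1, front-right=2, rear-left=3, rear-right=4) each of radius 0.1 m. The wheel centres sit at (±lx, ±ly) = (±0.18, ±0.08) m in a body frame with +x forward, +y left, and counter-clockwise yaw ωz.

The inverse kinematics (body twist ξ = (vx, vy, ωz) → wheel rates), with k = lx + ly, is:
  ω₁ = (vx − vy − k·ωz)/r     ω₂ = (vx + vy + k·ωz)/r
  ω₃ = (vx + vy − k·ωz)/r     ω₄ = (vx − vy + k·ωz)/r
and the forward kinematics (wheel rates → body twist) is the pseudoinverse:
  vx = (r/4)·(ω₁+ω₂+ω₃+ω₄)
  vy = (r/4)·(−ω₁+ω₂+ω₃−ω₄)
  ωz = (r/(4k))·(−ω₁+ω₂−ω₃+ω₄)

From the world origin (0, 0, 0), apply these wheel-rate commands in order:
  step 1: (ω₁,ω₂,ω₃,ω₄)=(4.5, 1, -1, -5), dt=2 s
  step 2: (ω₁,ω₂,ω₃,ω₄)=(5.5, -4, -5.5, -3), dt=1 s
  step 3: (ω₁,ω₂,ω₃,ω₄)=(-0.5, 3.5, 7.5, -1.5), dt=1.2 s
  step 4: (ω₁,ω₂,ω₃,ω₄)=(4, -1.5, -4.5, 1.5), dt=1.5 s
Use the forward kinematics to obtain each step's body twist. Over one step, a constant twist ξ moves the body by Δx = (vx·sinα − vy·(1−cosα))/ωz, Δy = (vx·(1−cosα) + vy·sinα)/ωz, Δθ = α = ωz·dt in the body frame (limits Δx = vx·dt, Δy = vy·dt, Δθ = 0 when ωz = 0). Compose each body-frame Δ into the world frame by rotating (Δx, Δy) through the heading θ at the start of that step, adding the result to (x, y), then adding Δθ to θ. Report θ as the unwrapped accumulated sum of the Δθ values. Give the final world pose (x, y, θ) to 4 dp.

step 1: ξ=(vx,vy,ωz)=(-0.0125, 0.0125, -0.7212), dt=2.0 → body Δ=(-0.0021, 0.0323, -1.4423) → world pose (-0.0021, 0.0323, -1.4423)
step 2: ξ=(vx,vy,ωz)=(-0.1750, -0.3000, -0.6731), dt=1.0 → body Δ=(-0.2593, -0.2212, -0.6731) → world pose (-0.2546, 0.2611, -2.1154)
step 3: ξ=(vx,vy,ωz)=(0.2250, 0.3250, -0.4808), dt=1.2 → body Δ=(0.3647, 0.2930, -0.5769) → world pose (-0.1930, -0.2026, -2.6923)
step 4: ξ=(vx,vy,ωz)=(-0.0125, -0.2875, 0.0481), dt=1.5 → body Δ=(-0.0032, -0.4316, 0.0721) → world pose (-0.3775, 0.1875, -2.6202)

(-0.3775, 0.1875, -2.6202)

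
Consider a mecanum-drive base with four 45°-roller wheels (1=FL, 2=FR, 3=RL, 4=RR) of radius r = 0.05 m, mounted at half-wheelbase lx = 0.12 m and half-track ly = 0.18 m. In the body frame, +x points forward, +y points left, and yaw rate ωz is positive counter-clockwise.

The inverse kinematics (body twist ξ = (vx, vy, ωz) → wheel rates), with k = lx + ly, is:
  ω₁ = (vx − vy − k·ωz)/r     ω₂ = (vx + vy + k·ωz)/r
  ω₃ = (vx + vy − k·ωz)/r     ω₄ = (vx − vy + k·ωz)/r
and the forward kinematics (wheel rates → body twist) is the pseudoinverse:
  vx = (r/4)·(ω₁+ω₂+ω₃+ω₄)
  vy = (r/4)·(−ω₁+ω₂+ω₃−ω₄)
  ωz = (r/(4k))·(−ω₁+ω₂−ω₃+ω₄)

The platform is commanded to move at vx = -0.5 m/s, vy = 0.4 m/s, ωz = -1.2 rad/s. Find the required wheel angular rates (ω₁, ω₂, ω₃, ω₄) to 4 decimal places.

(-10.8000, -9.2000, 5.2000, -25.2000)

k = lx + ly = 0.12 + 0.18 = 0.3000;  k·ωz = 0.3000·-1.2 = -0.3600
ω₁ (FL) = (vx − vy − k·ωz)/r = -0.5400/0.05 = -10.8000
ω₂ (FR) = (vx + vy + k·ωz)/r = -0.4600/0.05 = -9.2000
ω₃ (RL) = (vx + vy − k·ωz)/r = 0.2600/0.05 = 5.2000
ω₄ (RR) = (vx − vy + k·ωz)/r = -1.2600/0.05 = -25.2000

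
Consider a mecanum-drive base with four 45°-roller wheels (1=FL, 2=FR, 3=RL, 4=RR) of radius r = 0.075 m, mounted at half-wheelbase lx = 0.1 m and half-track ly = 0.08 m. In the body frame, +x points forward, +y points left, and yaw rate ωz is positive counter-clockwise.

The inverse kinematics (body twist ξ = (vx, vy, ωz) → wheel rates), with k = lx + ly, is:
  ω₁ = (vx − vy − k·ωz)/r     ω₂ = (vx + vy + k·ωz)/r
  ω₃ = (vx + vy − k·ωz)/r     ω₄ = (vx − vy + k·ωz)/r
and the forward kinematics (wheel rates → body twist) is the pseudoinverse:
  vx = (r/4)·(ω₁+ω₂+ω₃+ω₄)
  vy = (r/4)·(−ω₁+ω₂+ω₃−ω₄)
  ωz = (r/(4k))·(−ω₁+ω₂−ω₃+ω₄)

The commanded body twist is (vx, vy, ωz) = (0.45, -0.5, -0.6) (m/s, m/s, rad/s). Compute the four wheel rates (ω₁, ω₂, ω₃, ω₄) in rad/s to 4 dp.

k = lx + ly = 0.1 + 0.08 = 0.1800;  k·ωz = 0.1800·-0.6 = -0.1080
ω₁ (FL) = (vx − vy − k·ωz)/r = 1.0580/0.075 = 14.1067
ω₂ (FR) = (vx + vy + k·ωz)/r = -0.1580/0.075 = -2.1067
ω₃ (RL) = (vx + vy − k·ωz)/r = 0.0580/0.075 = 0.7733
ω₄ (RR) = (vx − vy + k·ωz)/r = 0.8420/0.075 = 11.2267

(14.1067, -2.1067, 0.7733, 11.2267)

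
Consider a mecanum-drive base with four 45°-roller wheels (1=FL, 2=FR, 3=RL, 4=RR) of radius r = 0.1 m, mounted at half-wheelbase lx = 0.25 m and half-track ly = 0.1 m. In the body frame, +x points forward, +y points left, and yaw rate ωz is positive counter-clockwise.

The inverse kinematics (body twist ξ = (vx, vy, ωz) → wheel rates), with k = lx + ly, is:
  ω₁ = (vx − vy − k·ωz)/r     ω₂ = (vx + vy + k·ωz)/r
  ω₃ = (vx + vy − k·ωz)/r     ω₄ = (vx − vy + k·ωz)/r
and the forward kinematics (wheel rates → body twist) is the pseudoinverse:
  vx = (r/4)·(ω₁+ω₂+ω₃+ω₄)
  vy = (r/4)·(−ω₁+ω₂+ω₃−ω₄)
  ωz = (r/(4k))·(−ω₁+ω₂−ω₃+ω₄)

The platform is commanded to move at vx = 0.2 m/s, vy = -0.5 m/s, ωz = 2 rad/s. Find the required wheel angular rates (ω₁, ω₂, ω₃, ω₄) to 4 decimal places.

(0.0000, 4.0000, -10.0000, 14.0000)

k = lx + ly = 0.25 + 0.1 = 0.3500;  k·ωz = 0.3500·2 = 0.7000
ω₁ (FL) = (vx − vy − k·ωz)/r = 0.0000/0.1 = 0.0000
ω₂ (FR) = (vx + vy + k·ωz)/r = 0.4000/0.1 = 4.0000
ω₃ (RL) = (vx + vy − k·ωz)/r = -1.0000/0.1 = -10.0000
ω₄ (RR) = (vx − vy + k·ωz)/r = 1.4000/0.1 = 14.0000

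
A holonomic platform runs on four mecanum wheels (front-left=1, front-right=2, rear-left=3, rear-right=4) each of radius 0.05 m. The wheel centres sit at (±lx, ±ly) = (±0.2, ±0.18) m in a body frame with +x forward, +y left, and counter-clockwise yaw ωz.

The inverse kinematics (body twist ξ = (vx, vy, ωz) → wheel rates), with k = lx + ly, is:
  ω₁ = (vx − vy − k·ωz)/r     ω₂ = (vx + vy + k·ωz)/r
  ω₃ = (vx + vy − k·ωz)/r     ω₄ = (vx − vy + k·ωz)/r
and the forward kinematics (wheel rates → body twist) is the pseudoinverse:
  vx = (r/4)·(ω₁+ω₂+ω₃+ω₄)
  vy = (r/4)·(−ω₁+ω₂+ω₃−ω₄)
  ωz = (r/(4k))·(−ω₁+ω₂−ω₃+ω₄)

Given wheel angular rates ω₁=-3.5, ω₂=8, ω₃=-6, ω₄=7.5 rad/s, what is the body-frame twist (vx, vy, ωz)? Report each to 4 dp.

(0.0750, -0.0250, 0.8224)

k = lx + ly = 0.2 + 0.18 = 0.3800
ω₁+ω₂+ω₃+ω₄ = 6.0000  →  vx = (0.05/4)·6.0000 = 0.0750
−ω₁+ω₂+ω₃−ω₄ = -2.0000  →  vy = (0.05/4)·-2.0000 = -0.0250
−ω₁+ω₂−ω₃+ω₄ = 25.0000  →  ωz = (0.05/1.5200)·25.0000 = 0.8224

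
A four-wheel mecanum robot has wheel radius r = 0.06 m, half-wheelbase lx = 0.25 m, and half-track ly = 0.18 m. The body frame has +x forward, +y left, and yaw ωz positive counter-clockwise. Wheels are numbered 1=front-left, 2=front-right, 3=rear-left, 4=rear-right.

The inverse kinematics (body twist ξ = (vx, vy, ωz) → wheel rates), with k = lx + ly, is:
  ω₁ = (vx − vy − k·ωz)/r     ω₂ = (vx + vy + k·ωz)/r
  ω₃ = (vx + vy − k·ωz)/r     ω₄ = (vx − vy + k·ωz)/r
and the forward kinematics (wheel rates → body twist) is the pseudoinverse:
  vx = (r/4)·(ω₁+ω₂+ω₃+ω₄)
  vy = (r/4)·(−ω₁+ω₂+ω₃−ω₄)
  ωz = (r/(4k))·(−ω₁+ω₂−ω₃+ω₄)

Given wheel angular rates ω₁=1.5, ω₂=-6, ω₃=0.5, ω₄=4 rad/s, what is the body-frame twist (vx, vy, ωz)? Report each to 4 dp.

k = lx + ly = 0.25 + 0.18 = 0.4300
ω₁+ω₂+ω₃+ω₄ = 0.0000  →  vx = (0.06/4)·0.0000 = 0.0000
−ω₁+ω₂+ω₃−ω₄ = -11.0000  →  vy = (0.06/4)·-11.0000 = -0.1650
−ω₁+ω₂−ω₃+ω₄ = -4.0000  →  ωz = (0.06/1.7200)·-4.0000 = -0.1395

(0.0000, -0.1650, -0.1395)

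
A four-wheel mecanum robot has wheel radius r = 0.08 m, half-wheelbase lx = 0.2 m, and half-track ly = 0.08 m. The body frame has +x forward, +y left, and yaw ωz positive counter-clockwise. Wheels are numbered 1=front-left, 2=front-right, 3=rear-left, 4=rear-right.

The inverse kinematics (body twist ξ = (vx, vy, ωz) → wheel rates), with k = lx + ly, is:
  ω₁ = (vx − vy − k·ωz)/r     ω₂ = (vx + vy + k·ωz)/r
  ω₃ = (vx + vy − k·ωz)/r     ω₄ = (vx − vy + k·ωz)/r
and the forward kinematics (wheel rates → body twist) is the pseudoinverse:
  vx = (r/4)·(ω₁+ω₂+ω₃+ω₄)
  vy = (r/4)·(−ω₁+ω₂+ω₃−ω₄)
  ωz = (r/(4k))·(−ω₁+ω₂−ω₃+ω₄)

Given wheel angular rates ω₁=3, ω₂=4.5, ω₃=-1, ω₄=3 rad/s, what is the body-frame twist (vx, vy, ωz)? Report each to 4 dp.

(0.1900, -0.0500, 0.3929)

k = lx + ly = 0.2 + 0.08 = 0.2800
ω₁+ω₂+ω₃+ω₄ = 9.5000  →  vx = (0.08/4)·9.5000 = 0.1900
−ω₁+ω₂+ω₃−ω₄ = -2.5000  →  vy = (0.08/4)·-2.5000 = -0.0500
−ω₁+ω₂−ω₃+ω₄ = 5.5000  →  ωz = (0.08/1.1200)·5.5000 = 0.3929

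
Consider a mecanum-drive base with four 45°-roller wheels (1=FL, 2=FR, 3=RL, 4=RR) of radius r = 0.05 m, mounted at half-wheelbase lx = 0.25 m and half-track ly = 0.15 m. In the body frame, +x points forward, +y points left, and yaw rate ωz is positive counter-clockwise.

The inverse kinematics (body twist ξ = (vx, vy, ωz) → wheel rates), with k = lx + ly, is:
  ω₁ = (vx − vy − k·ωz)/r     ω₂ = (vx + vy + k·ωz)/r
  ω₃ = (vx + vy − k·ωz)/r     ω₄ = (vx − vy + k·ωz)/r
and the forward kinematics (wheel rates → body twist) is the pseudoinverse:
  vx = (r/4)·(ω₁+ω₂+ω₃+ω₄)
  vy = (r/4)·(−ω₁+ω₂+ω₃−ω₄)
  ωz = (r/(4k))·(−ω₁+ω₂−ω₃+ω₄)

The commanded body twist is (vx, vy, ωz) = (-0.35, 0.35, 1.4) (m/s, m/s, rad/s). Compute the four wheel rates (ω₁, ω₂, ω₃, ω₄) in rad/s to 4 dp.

k = lx + ly = 0.25 + 0.15 = 0.4000;  k·ωz = 0.4000·1.4 = 0.5600
ω₁ (FL) = (vx − vy − k·ωz)/r = -1.2600/0.05 = -25.2000
ω₂ (FR) = (vx + vy + k·ωz)/r = 0.5600/0.05 = 11.2000
ω₃ (RL) = (vx + vy − k·ωz)/r = -0.5600/0.05 = -11.2000
ω₄ (RR) = (vx − vy + k·ωz)/r = -0.1400/0.05 = -2.8000

(-25.2000, 11.2000, -11.2000, -2.8000)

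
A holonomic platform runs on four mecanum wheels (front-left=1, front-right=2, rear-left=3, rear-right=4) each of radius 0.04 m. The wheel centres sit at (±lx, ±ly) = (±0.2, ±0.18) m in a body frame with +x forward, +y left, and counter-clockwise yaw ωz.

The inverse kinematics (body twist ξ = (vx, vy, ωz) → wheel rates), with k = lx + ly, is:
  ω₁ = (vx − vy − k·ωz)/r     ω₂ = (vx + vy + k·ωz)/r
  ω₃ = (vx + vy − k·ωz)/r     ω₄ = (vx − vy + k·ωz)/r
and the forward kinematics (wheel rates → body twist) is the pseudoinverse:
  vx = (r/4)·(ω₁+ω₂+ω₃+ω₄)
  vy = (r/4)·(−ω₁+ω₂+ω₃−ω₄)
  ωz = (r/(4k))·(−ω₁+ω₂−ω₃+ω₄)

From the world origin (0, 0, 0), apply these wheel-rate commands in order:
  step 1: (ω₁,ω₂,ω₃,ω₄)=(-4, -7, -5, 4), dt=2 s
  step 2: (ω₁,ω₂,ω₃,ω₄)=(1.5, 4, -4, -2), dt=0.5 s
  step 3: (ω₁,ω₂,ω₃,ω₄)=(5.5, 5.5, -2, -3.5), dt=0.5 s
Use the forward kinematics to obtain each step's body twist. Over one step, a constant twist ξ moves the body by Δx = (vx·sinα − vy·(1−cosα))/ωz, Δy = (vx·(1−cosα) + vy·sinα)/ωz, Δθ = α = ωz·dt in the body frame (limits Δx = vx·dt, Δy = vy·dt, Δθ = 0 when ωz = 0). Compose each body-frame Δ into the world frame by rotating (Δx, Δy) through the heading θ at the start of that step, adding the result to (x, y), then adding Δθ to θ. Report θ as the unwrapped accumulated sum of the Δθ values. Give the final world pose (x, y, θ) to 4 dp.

step 1: ξ=(vx,vy,ωz)=(-0.1200, -0.1200, 0.1579), dt=2.0 → body Δ=(-0.1985, -0.2736, 0.3158) → world pose (-0.1985, -0.2736, 0.3158)
step 2: ξ=(vx,vy,ωz)=(-0.0050, 0.0050, 0.1184), dt=0.5 → body Δ=(-0.0026, 0.0024, 0.0592) → world pose (-0.2016, -0.2721, 0.3750)
step 3: ξ=(vx,vy,ωz)=(0.0550, 0.0150, -0.0395), dt=0.5 → body Δ=(0.0276, 0.0072, -0.0197) → world pose (-0.1786, -0.2553, 0.3553)

(-0.1786, -0.2553, 0.3553)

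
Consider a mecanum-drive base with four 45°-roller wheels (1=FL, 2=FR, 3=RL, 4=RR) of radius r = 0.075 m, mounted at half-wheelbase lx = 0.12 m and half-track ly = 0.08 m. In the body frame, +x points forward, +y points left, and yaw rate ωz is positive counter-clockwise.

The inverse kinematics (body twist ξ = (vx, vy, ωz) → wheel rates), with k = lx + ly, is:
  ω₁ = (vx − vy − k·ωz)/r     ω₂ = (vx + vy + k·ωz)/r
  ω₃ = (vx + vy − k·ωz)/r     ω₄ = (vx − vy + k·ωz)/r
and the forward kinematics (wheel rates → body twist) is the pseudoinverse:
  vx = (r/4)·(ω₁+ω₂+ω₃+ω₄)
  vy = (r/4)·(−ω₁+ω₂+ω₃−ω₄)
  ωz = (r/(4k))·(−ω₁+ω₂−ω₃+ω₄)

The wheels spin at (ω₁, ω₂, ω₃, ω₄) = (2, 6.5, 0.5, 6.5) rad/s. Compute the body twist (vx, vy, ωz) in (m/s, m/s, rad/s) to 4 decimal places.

k = lx + ly = 0.12 + 0.08 = 0.2000
ω₁+ω₂+ω₃+ω₄ = 15.5000  →  vx = (0.075/4)·15.5000 = 0.2906
−ω₁+ω₂+ω₃−ω₄ = -1.5000  →  vy = (0.075/4)·-1.5000 = -0.0281
−ω₁+ω₂−ω₃+ω₄ = 10.5000  →  ωz = (0.075/0.8000)·10.5000 = 0.9844

(0.2906, -0.0281, 0.9844)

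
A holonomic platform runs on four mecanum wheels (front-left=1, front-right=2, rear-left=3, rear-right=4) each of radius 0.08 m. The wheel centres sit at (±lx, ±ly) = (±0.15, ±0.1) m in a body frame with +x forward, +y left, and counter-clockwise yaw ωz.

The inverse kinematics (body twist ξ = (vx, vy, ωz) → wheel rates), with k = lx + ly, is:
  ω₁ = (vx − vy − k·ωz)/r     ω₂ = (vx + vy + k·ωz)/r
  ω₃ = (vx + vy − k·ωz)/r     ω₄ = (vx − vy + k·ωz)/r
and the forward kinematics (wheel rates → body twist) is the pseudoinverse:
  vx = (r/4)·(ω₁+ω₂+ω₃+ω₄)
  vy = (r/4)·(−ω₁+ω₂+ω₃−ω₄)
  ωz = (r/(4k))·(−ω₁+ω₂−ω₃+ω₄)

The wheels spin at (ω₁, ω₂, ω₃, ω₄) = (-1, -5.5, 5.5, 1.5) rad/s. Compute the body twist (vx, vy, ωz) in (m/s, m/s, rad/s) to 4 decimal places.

(0.0100, -0.0100, -0.6800)

k = lx + ly = 0.15 + 0.1 = 0.2500
ω₁+ω₂+ω₃+ω₄ = 0.5000  →  vx = (0.08/4)·0.5000 = 0.0100
−ω₁+ω₂+ω₃−ω₄ = -0.5000  →  vy = (0.08/4)·-0.5000 = -0.0100
−ω₁+ω₂−ω₃+ω₄ = -8.5000  →  ωz = (0.08/1.0000)·-8.5000 = -0.6800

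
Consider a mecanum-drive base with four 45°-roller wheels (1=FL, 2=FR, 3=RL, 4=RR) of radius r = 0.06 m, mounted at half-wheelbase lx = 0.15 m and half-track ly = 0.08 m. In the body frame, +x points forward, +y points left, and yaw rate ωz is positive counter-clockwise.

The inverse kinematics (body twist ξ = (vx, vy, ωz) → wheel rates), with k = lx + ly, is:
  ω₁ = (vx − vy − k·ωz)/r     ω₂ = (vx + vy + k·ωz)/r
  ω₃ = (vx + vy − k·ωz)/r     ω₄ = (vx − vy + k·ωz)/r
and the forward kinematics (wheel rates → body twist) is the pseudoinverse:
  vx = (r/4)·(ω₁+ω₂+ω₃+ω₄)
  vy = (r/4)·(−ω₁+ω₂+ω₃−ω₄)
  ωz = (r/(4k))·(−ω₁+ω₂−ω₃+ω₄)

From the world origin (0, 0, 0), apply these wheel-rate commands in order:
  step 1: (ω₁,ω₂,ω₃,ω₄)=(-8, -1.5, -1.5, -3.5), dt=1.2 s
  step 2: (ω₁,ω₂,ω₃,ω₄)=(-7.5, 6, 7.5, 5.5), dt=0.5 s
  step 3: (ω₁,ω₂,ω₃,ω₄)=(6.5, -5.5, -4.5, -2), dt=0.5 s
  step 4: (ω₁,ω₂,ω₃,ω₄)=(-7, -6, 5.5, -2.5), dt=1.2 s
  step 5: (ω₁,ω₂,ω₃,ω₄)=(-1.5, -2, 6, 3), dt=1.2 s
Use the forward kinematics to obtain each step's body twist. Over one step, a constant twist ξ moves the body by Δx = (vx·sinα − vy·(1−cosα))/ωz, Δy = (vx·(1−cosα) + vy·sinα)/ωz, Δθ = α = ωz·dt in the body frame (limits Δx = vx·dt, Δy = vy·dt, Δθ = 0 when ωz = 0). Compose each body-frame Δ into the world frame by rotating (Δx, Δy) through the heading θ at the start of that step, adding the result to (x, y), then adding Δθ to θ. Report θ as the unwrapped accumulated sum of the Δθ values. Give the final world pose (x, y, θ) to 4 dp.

step 1: ξ=(vx,vy,ωz)=(-0.2175, 0.1275, 0.2935), dt=1.2 → body Δ=(-0.2823, 0.1044, 0.3522) → world pose (-0.2823, 0.1044, 0.3522)
step 2: ξ=(vx,vy,ωz)=(0.1725, 0.2325, 0.7500), dt=0.5 → body Δ=(0.0627, 0.1295, 0.3750) → world pose (-0.2681, 0.2476, 0.7272)
step 3: ξ=(vx,vy,ωz)=(-0.0825, -0.2175, -0.6196), dt=0.5 → body Δ=(-0.0573, -0.1007, -0.3098) → world pose (-0.2440, 0.1343, 0.4174)
step 4: ξ=(vx,vy,ωz)=(-0.1500, 0.1350, -0.4565), dt=1.2 → body Δ=(-0.1279, 0.2021, -0.5478) → world pose (-0.4428, 0.2672, -0.1304)
step 5: ξ=(vx,vy,ωz)=(0.0825, 0.0375, -0.2283), dt=1.2 → body Δ=(0.1039, 0.0310, -0.2739) → world pose (-0.3358, 0.2844, -0.4043)

(-0.3358, 0.2844, -0.4043)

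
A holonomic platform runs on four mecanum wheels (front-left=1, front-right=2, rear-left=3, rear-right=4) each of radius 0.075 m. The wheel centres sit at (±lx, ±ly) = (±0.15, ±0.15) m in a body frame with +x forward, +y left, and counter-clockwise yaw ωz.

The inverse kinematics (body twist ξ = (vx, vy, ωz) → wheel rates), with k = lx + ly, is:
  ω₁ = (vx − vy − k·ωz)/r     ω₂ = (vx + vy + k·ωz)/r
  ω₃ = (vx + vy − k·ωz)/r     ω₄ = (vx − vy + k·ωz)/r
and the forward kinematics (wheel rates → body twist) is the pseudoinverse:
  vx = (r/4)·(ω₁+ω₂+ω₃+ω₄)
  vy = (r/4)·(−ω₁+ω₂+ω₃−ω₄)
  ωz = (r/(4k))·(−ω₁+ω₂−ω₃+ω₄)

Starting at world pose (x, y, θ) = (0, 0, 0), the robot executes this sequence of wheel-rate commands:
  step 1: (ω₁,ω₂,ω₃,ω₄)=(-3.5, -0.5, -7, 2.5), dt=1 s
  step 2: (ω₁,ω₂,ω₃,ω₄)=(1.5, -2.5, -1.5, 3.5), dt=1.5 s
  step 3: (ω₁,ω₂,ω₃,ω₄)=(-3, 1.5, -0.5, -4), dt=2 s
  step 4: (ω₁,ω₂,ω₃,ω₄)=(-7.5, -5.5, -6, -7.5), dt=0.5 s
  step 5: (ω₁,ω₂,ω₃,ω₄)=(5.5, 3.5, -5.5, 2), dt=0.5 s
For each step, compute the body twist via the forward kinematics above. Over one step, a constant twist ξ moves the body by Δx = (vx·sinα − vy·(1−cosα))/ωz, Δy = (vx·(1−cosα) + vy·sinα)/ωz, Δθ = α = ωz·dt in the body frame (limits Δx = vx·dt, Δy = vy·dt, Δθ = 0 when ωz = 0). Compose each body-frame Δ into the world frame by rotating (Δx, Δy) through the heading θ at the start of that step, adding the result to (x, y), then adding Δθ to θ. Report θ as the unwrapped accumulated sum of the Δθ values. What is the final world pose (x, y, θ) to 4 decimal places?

(-0.3255, -0.5101, 1.1875)

step 1: ξ=(vx,vy,ωz)=(-0.1594, -0.1219, 0.7812), dt=1.0 → body Δ=(-0.0984, -0.1690, 0.7812) → world pose (-0.0984, -0.1690, 0.7812)
step 2: ξ=(vx,vy,ωz)=(0.0188, -0.1688, 0.0625), dt=1.5 → body Δ=(0.0399, -0.2514, 0.0938) → world pose (0.1070, -0.3194, 0.8750)
step 3: ξ=(vx,vy,ωz)=(-0.1125, 0.1500, 0.0625), dt=2.0 → body Δ=(-0.2431, 0.2852, 0.1250) → world pose (-0.2677, -0.3232, 1.0000)
step 4: ξ=(vx,vy,ωz)=(-0.4969, 0.0656, 0.0312), dt=0.5 → body Δ=(-0.2487, 0.0309, 0.0156) → world pose (-0.4281, -0.5158, 1.0156)
step 5: ξ=(vx,vy,ωz)=(0.1031, -0.1781, 0.3438), dt=0.5 → body Δ=(0.0589, -0.0842, 0.1719) → world pose (-0.3255, -0.5101, 1.1875)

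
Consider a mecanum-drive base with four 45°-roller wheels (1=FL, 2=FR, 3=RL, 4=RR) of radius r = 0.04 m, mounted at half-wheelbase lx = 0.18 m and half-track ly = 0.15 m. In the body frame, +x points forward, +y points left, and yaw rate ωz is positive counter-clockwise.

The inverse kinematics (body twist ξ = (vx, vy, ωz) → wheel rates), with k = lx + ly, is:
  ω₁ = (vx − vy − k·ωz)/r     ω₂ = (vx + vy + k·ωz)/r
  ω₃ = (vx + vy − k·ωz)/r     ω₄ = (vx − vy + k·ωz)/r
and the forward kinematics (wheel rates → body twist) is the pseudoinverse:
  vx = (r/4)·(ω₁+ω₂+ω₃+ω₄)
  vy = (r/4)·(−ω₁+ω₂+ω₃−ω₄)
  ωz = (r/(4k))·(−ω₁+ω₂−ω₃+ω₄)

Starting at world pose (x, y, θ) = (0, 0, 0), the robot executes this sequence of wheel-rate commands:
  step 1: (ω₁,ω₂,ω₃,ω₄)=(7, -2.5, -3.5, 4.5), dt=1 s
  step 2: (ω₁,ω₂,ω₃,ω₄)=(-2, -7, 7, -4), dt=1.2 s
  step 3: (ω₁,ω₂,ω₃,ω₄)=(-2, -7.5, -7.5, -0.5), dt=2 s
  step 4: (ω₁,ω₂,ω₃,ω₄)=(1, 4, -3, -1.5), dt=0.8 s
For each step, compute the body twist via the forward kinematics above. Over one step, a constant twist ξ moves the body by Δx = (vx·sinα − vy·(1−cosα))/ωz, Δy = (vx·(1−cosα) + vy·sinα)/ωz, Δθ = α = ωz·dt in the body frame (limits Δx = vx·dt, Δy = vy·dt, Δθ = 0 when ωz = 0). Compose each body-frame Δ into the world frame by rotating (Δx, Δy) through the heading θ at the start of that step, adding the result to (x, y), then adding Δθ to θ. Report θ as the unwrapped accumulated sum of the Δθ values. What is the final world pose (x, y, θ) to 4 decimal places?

(-0.4131, -0.0935, -0.4273)

step 1: ξ=(vx,vy,ωz)=(0.0550, -0.1750, -0.0455), dt=1.0 → body Δ=(0.0510, -0.1762, -0.0455) → world pose (0.0510, -0.1762, -0.0455)
step 2: ξ=(vx,vy,ωz)=(-0.0600, 0.0600, -0.4848), dt=1.2 → body Δ=(-0.0476, 0.0884, -0.5818) → world pose (0.0074, -0.0857, -0.6273)
step 3: ξ=(vx,vy,ωz)=(-0.1750, -0.1250, 0.0455), dt=2.0 → body Δ=(-0.3382, -0.2656, 0.0909) → world pose (-0.4222, -0.1023, -0.5364)
step 4: ξ=(vx,vy,ωz)=(0.0050, 0.0150, 0.1364), dt=0.8 → body Δ=(0.0033, 0.0122, 0.1091) → world pose (-0.4131, -0.0935, -0.4273)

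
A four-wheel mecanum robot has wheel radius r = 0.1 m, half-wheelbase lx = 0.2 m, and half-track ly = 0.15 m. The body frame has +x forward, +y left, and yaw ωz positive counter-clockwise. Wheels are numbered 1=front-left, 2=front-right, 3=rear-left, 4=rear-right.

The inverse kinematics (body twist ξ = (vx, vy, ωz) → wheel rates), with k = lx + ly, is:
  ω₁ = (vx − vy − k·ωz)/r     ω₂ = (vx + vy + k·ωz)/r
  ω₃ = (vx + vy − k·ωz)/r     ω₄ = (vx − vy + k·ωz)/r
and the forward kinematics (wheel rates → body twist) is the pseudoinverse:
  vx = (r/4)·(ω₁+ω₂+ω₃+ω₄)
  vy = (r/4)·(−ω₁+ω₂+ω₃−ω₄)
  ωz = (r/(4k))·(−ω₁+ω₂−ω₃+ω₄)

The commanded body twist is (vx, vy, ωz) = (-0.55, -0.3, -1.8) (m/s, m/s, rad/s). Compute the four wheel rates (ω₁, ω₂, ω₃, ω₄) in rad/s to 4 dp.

k = lx + ly = 0.2 + 0.15 = 0.3500;  k·ωz = 0.3500·-1.8 = -0.6300
ω₁ (FL) = (vx − vy − k·ωz)/r = 0.3800/0.1 = 3.8000
ω₂ (FR) = (vx + vy + k·ωz)/r = -1.4800/0.1 = -14.8000
ω₃ (RL) = (vx + vy − k·ωz)/r = -0.2200/0.1 = -2.2000
ω₄ (RR) = (vx − vy + k·ωz)/r = -0.8800/0.1 = -8.8000

(3.8000, -14.8000, -2.2000, -8.8000)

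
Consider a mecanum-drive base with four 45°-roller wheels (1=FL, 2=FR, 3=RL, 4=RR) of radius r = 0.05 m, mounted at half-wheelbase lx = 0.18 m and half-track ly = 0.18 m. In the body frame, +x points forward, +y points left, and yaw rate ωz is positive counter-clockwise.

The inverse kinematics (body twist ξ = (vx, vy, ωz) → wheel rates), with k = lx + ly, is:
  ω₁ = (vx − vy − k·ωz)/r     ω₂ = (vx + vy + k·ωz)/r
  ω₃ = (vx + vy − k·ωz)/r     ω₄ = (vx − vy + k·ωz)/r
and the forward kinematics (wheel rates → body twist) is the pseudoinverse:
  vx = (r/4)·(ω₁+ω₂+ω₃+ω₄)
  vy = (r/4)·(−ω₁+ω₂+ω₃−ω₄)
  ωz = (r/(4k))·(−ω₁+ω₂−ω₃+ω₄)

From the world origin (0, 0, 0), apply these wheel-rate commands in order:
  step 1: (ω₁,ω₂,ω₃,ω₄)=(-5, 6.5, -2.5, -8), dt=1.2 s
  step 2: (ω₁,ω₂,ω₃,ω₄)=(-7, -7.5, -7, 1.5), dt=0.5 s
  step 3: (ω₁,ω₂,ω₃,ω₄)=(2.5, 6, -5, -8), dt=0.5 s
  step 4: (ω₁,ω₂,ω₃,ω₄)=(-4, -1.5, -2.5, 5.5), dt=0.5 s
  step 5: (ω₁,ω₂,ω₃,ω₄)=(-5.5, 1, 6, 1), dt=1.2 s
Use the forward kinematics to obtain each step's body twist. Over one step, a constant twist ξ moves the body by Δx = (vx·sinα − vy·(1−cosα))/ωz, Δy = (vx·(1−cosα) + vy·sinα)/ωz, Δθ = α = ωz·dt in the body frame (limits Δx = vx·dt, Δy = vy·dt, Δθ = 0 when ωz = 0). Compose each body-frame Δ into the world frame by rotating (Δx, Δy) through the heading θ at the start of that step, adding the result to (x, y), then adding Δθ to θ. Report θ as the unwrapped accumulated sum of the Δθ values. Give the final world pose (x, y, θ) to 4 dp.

(-0.3737, 0.2949, 0.6424)

step 1: ξ=(vx,vy,ωz)=(-0.1125, 0.2125, 0.2083), dt=1.2 → body Δ=(-0.1653, 0.2356, 0.2500) → world pose (-0.1653, 0.2356, 0.2500)
step 2: ξ=(vx,vy,ωz)=(-0.2500, -0.1125, 0.2778), dt=0.5 → body Δ=(-0.1207, -0.0647, 0.1389) → world pose (-0.2662, 0.1430, 0.3889)
step 3: ξ=(vx,vy,ωz)=(-0.0562, 0.0813, 0.0174), dt=0.5 → body Δ=(-0.0283, 0.0405, 0.0087) → world pose (-0.3078, 0.1697, 0.3976)
step 4: ξ=(vx,vy,ωz)=(-0.0312, -0.0688, 0.3646), dt=0.5 → body Δ=(-0.0124, -0.0356, 0.1823) → world pose (-0.3054, 0.1321, 0.5799)
step 5: ξ=(vx,vy,ωz)=(0.0313, 0.1438, 0.0521), dt=1.2 → body Δ=(0.0321, 0.1736, 0.0625) → world pose (-0.3737, 0.2949, 0.6424)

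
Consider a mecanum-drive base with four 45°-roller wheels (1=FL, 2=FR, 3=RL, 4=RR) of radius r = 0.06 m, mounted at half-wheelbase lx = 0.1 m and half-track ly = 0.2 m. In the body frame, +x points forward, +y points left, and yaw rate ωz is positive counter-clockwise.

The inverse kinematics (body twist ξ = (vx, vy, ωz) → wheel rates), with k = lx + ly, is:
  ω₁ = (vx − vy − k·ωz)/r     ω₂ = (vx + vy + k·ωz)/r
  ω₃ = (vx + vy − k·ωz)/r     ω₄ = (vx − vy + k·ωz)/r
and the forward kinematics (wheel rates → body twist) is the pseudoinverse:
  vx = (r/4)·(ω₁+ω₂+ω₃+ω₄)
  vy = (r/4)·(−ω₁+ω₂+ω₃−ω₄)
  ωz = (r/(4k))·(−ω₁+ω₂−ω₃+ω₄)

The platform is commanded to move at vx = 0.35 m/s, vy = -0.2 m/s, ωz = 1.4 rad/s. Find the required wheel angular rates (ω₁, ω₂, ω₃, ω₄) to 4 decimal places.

k = lx + ly = 0.1 + 0.2 = 0.3000;  k·ωz = 0.3000·1.4 = 0.4200
ω₁ (FL) = (vx − vy − k·ωz)/r = 0.1300/0.06 = 2.1667
ω₂ (FR) = (vx + vy + k·ωz)/r = 0.5700/0.06 = 9.5000
ω₃ (RL) = (vx + vy − k·ωz)/r = -0.2700/0.06 = -4.5000
ω₄ (RR) = (vx − vy + k·ωz)/r = 0.9700/0.06 = 16.1667

(2.1667, 9.5000, -4.5000, 16.1667)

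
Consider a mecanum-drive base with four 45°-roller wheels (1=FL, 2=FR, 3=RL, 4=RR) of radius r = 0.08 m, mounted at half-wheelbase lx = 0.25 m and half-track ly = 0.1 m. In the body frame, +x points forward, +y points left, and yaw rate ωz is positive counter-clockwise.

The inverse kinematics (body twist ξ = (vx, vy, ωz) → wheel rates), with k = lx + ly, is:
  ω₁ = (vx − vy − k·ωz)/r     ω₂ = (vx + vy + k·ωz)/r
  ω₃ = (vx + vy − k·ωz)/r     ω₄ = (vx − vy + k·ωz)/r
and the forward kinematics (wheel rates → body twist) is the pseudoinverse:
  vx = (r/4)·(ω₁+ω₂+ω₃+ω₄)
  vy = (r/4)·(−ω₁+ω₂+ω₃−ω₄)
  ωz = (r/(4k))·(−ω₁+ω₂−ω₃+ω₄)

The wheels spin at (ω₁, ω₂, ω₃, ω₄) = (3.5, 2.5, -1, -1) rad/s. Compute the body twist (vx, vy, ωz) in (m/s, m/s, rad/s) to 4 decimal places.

(0.0800, -0.0200, -0.0571)

k = lx + ly = 0.25 + 0.1 = 0.3500
ω₁+ω₂+ω₃+ω₄ = 4.0000  →  vx = (0.08/4)·4.0000 = 0.0800
−ω₁+ω₂+ω₃−ω₄ = -1.0000  →  vy = (0.08/4)·-1.0000 = -0.0200
−ω₁+ω₂−ω₃+ω₄ = -1.0000  →  ωz = (0.08/1.4000)·-1.0000 = -0.0571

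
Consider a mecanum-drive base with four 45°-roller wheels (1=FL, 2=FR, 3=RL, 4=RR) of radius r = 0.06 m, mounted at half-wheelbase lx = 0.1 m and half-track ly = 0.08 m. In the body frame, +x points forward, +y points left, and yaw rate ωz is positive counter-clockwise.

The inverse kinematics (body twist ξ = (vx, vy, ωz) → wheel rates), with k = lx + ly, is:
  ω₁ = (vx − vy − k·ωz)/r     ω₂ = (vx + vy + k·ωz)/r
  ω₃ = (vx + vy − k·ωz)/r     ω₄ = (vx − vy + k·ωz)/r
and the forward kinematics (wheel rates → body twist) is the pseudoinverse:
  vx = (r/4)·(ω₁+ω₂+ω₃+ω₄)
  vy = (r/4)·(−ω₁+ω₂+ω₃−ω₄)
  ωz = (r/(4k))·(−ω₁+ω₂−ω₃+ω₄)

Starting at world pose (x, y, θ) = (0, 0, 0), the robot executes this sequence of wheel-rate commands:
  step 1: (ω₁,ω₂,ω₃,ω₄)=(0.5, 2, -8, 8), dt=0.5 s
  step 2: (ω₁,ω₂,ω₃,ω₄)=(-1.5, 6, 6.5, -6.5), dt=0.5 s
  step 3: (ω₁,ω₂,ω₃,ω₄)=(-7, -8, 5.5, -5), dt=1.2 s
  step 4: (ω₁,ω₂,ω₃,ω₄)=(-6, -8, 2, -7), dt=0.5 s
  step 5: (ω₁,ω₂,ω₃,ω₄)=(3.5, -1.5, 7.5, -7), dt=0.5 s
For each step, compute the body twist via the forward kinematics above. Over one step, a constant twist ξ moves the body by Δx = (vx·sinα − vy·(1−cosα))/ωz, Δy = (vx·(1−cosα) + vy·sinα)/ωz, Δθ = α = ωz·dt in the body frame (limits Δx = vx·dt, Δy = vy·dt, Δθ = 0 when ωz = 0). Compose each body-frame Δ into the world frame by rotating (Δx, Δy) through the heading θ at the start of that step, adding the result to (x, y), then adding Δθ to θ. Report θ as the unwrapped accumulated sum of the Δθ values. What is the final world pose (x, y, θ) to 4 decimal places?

(-0.2197, 0.3594, -1.9208)

step 1: ξ=(vx,vy,ωz)=(0.0375, -0.2175, 1.4583), dt=0.5 → body Δ=(0.0551, -0.0928, 0.7292) → world pose (0.0551, -0.0928, 0.7292)
step 2: ξ=(vx,vy,ωz)=(0.0675, 0.3075, -0.4583), dt=0.5 → body Δ=(0.0510, 0.1486, -0.2292) → world pose (-0.0059, 0.0519, 0.5000)
step 3: ξ=(vx,vy,ωz)=(-0.2175, 0.1425, -0.9583), dt=1.2 → body Δ=(-0.1192, 0.2700, -1.1500) → world pose (-0.2399, 0.2317, -0.6500)
step 4: ξ=(vx,vy,ωz)=(-0.2850, 0.1050, -0.9167), dt=0.5 → body Δ=(-0.1257, 0.0828, -0.4583) → world pose (-0.2899, 0.3737, -1.1083)
step 5: ξ=(vx,vy,ωz)=(0.0375, 0.1425, -1.6250), dt=0.5 → body Δ=(0.0441, 0.0565, -0.8125) → world pose (-0.2197, 0.3594, -1.9208)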